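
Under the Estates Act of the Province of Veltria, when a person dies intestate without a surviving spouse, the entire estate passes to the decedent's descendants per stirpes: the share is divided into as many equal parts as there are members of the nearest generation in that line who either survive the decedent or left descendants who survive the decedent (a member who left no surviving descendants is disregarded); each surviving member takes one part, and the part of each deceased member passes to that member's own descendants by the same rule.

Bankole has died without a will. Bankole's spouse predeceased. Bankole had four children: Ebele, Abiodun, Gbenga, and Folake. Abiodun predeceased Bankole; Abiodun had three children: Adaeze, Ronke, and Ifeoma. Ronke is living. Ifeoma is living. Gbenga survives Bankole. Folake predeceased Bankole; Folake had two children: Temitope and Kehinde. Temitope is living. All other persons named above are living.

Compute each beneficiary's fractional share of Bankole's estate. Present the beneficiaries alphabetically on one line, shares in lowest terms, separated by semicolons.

There is no surviving spouse, so the entire estate passes to Bankole's descendants per stirpes.
The estate is divided into 4 equal shares of 1/4 among Ebele, Abiodun, Gbenga, Folake.
Ebele is living and takes 1/4.
Abiodun predeceased; the 1/4 allotted to Abiodun's branch passes to Abiodun's issue by representation.
The 1/4 is divided into 3 equal shares of 1/12 among Adaeze, Ronke, Ifeoma.
Adaeze is living and takes 1/12.
Ronke is living and takes 1/12.
Ifeoma is living and takes 1/12.
Gbenga is living and takes 1/4.
Folake predeceased; the 1/4 allotted to Folake's branch passes to Folake's issue by representation.
The 1/4 is divided into 2 equal shares of 1/8 among Temitope, Kehinde.
Temitope is living and takes 1/8.
Kehinde is living and takes 1/8.

Adaeze 1/12; Ebele 1/4; Gbenga 1/4; Ifeoma 1/12; Kehinde 1/8; Ronke 1/12; Temitope 1/8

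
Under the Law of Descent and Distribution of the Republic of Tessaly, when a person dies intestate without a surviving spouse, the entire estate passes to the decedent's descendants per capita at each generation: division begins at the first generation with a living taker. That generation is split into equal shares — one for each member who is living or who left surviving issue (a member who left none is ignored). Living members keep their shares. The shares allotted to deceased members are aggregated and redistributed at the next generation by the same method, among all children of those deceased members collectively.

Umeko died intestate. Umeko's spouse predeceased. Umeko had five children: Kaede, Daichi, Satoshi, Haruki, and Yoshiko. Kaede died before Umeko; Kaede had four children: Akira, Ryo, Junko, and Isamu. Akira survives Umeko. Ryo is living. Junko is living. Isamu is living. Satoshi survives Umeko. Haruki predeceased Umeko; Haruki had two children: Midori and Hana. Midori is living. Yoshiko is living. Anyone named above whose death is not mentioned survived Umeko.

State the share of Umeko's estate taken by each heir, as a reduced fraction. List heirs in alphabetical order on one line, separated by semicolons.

There is no surviving spouse, so the entire estate passes to Umeko's descendants per capita at each generation.
At generation 1 (Kaede, Daichi, Satoshi, Haruki, Yoshiko) there are 5 shares of (1)/5 = 1/5 each.
Living: Daichi, Satoshi, and Yoshiko — each takes 1/5.
Deceased: Kaede and Haruki. Their combined 2/5 is pooled and carried to generation 2.
At generation 2 (Akira, Ryo, Junko, Isamu, Midori, Hana) there are 6 shares of (2/5)/6 = 1/15 each.
Living: Akira, Ryo, Junko, Isamu, Midori, and Hana — each takes 1/15.

Akira 1/15; Daichi 1/5; Hana 1/15; Isamu 1/15; Junko 1/15; Midori 1/15; Ryo 1/15; Satoshi 1/5; Yoshiko 1/5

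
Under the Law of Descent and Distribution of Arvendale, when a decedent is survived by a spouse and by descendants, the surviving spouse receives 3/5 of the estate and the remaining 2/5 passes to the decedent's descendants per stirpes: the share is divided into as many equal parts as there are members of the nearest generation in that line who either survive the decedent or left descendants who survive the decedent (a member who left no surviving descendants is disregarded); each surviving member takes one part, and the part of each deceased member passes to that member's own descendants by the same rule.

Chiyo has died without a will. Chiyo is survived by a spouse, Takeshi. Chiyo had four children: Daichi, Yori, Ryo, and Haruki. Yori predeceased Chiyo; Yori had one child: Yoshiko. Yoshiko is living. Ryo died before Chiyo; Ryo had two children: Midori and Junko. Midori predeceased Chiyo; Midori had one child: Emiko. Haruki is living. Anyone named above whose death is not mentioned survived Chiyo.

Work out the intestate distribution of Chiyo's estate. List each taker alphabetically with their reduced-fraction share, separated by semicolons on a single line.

Daichi 1/10; Emiko 1/20; Haruki 1/10; Junko 1/20; Takeshi 3/5; Yoshiko 1/10

Takeshi, as surviving spouse, takes 3/5.
The remaining 2/5 passes to Chiyo's descendants per stirpes.
The 2/5 is divided into 4 equal shares of 1/10 among Daichi, Yori, Ryo, Haruki.
Daichi is living and takes 1/10.
Yori predeceased; the 1/10 allotted to Yori's branch passes to Yori's issue by representation.
Yoshiko is the sole taker at this level and receives the full 1/10.
Ryo predeceased; the 1/10 allotted to Ryo's branch passes to Ryo's issue by representation.
The 1/10 is divided into 2 equal shares of 1/20 among Midori, Junko.
Midori predeceased; the 1/20 allotted to Midori's branch passes to Midori's issue by representation.
Emiko is the sole taker at this level and receives the full 1/20.
Junko is living and takes 1/20.
Haruki is living and takes 1/10.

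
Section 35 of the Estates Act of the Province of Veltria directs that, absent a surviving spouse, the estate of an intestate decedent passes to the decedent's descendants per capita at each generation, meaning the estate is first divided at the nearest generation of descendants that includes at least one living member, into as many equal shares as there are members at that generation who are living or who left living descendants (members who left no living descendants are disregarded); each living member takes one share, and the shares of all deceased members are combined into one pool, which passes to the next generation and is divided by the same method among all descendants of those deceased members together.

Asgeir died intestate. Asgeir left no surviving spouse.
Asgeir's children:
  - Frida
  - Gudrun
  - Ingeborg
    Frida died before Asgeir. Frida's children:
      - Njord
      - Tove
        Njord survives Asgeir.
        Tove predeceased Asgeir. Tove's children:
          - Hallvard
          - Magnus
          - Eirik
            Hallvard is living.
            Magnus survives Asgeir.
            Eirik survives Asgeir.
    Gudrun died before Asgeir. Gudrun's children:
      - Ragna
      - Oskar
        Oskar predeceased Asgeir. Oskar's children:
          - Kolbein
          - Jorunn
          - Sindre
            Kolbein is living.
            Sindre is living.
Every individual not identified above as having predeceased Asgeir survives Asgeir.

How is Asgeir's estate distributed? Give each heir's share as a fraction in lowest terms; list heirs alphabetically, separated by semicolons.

There is no surviving spouse, so the entire estate passes to Asgeir's descendants per capita at each generation.
At generation 1 (Frida, Gudrun, Ingeborg) there are 3 shares of (1)/3 = 1/3 each.
Living: Ingeborg — each takes 1/3.
Deceased: Frida and Gudrun. Their combined 2/3 is pooled and carried to generation 2.
At generation 2 (Njord, Tove, Ragna, Oskar) there are 4 shares of (2/3)/4 = 1/6 each.
Living: Njord and Ragna — each takes 1/6.
Deceased: Tove and Oskar. Their combined 1/3 is pooled and carried to generation 3.
At generation 3 (Hallvard, Magnus, Eirik, Kolbein, Jorunn, Sindre) there are 6 shares of (1/3)/6 = 1/18 each.
Living: Hallvard, Magnus, Eirik, Kolbein, Jorunn, and Sindre — each takes 1/18.

Eirik 1/18; Hallvard 1/18; Ingeborg 1/3; Jorunn 1/18; Kolbein 1/18; Magnus 1/18; Njord 1/6; Ragna 1/6; Sindre 1/18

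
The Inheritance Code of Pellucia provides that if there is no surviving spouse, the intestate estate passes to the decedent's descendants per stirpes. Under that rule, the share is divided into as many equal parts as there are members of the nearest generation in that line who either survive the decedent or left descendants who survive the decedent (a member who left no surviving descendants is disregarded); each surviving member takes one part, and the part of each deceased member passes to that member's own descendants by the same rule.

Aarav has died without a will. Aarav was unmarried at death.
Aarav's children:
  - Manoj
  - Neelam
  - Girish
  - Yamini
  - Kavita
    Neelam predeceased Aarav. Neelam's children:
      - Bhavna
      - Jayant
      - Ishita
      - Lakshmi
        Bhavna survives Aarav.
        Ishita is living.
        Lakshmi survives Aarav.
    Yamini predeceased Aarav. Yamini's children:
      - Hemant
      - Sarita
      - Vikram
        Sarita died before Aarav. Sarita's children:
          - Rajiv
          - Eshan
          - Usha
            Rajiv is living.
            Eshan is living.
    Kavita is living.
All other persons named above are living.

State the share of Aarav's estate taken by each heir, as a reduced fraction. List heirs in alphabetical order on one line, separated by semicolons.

There is no surviving spouse, so the entire estate passes to Aarav's descendants per stirpes.
The estate is divided into 5 equal shares of 1/5 among Manoj, Neelam, Girish, Yamini, Kavita.
Manoj is living and takes 1/5.
Neelam predeceased; the 1/5 allotted to Neelam's branch passes to Neelam's issue by representation.
The 1/5 is divided into 4 equal shares of 1/20 among Bhavna, Jayant, Ishita, Lakshmi.
Bhavna is living and takes 1/20.
Jayant is living and takes 1/20.
Ishita is living and takes 1/20.
Lakshmi is living and takes 1/20.
Girish is living and takes 1/5.
Yamini predeceased; the 1/5 allotted to Yamini's branch passes to Yamini's issue by representation.
The 1/5 is divided into 3 equal shares of 1/15 among Hemant, Sarita, Vikram.
Hemant is living and takes 1/15.
Sarita predeceased; the 1/15 allotted to Sarita's branch passes to Sarita's issue by representation.
The 1/15 is divided into 3 equal shares of 1/45 among Rajiv, Eshan, Usha.
Rajiv is living and takes 1/45.
Eshan is living and takes 1/45.
Usha is living and takes 1/45.
Vikram is living and takes 1/15.
Kavita is living and takes 1/5.

Bhavna 1/20; Eshan 1/45; Girish 1/5; Hemant 1/15; Ishita 1/20; Jayant 1/20; Kavita 1/5; Lakshmi 1/20; Manoj 1/5; Rajiv 1/45; Usha 1/45; Vikram 1/15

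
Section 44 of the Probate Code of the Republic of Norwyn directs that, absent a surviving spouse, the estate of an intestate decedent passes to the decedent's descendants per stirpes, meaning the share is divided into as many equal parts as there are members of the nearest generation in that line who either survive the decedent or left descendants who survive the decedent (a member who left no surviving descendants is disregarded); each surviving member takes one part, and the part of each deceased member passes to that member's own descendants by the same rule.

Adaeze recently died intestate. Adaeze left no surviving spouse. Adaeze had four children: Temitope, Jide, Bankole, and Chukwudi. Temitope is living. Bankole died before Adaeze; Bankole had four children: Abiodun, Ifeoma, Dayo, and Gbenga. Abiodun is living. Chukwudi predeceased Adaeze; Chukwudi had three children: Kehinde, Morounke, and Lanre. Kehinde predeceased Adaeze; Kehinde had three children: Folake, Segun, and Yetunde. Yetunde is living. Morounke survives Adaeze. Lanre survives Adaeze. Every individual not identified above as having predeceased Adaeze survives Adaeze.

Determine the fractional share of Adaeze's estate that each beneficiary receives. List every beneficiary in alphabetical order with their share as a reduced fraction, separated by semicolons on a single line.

There is no surviving spouse, so the entire estate passes to Adaeze's descendants per stirpes.
The estate is divided into 4 equal shares of 1/4 among Temitope, Jide, Bankole, Chukwudi.
Temitope is living and takes 1/4.
Jide is living and takes 1/4.
Bankole predeceased; the 1/4 allotted to Bankole's branch passes to Bankole's issue by representation.
The 1/4 is divided into 4 equal shares of 1/16 among Abiodun, Ifeoma, Dayo, Gbenga.
Abiodun is living and takes 1/16.
Ifeoma is living and takes 1/16.
Dayo is living and takes 1/16.
Gbenga is living and takes 1/16.
Chukwudi predeceased; the 1/4 allotted to Chukwudi's branch passes to Chukwudi's issue by representation.
The 1/4 is divided into 3 equal shares of 1/12 among Kehinde, Morounke, Lanre.
Kehinde predeceased; the 1/12 allotted to Kehinde's branch passes to Kehinde's issue by representation.
The 1/12 is divided into 3 equal shares of 1/36 among Folake, Segun, Yetunde.
Folake is living and takes 1/36.
Segun is living and takes 1/36.
Yetunde is living and takes 1/36.
Morounke is living and takes 1/12.
Lanre is living and takes 1/12.

Abiodun 1/16; Dayo 1/16; Folake 1/36; Gbenga 1/16; Ifeoma 1/16; Jide 1/4; Lanre 1/12; Morounke 1/12; Segun 1/36; Temitope 1/4; Yetunde 1/36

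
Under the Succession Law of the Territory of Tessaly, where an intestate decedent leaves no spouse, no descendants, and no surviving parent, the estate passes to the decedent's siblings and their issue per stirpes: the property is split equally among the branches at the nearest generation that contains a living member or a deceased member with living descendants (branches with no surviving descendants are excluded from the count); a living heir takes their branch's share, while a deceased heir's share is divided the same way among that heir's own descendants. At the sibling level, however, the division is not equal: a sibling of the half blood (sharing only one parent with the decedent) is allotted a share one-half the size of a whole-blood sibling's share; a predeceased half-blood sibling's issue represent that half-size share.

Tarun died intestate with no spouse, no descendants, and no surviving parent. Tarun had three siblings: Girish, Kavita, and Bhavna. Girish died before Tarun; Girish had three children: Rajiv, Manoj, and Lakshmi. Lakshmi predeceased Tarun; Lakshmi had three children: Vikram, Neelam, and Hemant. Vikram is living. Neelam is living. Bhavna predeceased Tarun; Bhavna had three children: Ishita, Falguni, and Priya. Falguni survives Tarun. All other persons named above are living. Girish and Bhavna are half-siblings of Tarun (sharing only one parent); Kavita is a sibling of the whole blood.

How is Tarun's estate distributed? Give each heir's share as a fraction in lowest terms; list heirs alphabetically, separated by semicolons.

Falguni 1/12; Hemant 1/36; Ishita 1/12; Kavita 1/2; Manoj 1/12; Neelam 1/36; Priya 1/12; Rajiv 1/12; Vikram 1/36

No spouse, descendants, or parent survives, so the estate passes to Tarun's siblings per stirpes.
Half-blood siblings count for one-half the weight of whole-blood siblings at the initial division.
Dividing 1 in proportion to weights (total weight 2): Girish (weight 1/2) → 1/4; Kavita (weight 1) → 1/2; Bhavna (weight 1/2) → 1/4.
Girish predeceased; the 1/4 allotted to Girish's branch passes to Girish's issue by representation.
The 1/4 is divided into 3 equal shares of 1/12 among Rajiv, Manoj, Lakshmi.
Rajiv is living and takes 1/12.
Manoj is living and takes 1/12.
Lakshmi predeceased; the 1/12 allotted to Lakshmi's branch passes to Lakshmi's issue by representation.
The 1/12 is divided into 3 equal shares of 1/36 among Vikram, Neelam, Hemant.
Vikram is living and takes 1/36.
Neelam is living and takes 1/36.
Hemant is living and takes 1/36.
Kavita is living and takes 1/2.
Bhavna predeceased; the 1/4 allotted to Bhavna's branch passes to Bhavna's issue by representation.
The 1/4 is divided into 3 equal shares of 1/12 among Ishita, Falguni, Priya.
Ishita is living and takes 1/12.
Falguni is living and takes 1/12.
Priya is living and takes 1/12.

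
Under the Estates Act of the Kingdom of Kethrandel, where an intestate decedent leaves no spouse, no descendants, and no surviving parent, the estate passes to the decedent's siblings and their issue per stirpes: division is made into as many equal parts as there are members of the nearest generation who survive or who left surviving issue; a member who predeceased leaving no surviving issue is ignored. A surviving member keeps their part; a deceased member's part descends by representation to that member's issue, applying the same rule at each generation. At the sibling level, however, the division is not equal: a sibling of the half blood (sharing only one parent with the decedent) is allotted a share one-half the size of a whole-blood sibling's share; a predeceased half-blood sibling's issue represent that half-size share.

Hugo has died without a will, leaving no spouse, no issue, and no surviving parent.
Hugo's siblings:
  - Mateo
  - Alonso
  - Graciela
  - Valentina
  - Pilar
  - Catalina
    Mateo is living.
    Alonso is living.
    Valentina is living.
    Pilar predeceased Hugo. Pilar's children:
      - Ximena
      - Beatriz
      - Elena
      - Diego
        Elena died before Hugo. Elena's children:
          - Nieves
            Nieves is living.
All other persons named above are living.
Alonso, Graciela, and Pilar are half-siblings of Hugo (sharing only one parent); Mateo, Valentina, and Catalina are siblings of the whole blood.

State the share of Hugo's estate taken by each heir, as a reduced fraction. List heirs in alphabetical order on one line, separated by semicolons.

Alonso 1/9; Beatriz 1/36; Catalina 2/9; Diego 1/36; Graciela 1/9; Mateo 2/9; Nieves 1/36; Valentina 2/9; Ximena 1/36

No spouse, descendants, or parent survives, so the estate passes to Hugo's siblings per stirpes.
Half-blood siblings count for one-half the weight of whole-blood siblings at the initial division.
Dividing 1 in proportion to weights (total weight 9/2): Mateo (weight 1) → 2/9; Alonso (weight 1/2) → 1/9; Graciela (weight 1/2) → 1/9; Valentina (weight 1) → 2/9; Pilar (weight 1/2) → 1/9; Catalina (weight 1) → 2/9.
Mateo is living and takes 2/9.
Alonso is living and takes 1/9.
Graciela is living and takes 1/9.
Valentina is living and takes 2/9.
Pilar predeceased; the 1/9 allotted to Pilar's branch passes to Pilar's issue by representation.
The 1/9 is divided into 4 equal shares of 1/36 among Ximena, Beatriz, Elena, Diego.
Ximena is living and takes 1/36.
Beatriz is living and takes 1/36.
Elena predeceased; the 1/36 allotted to Elena's branch passes to Elena's issue by representation.
Nieves is the sole taker at this level and receives the full 1/36.
Diego is living and takes 1/36.
Catalina is living and takes 2/9.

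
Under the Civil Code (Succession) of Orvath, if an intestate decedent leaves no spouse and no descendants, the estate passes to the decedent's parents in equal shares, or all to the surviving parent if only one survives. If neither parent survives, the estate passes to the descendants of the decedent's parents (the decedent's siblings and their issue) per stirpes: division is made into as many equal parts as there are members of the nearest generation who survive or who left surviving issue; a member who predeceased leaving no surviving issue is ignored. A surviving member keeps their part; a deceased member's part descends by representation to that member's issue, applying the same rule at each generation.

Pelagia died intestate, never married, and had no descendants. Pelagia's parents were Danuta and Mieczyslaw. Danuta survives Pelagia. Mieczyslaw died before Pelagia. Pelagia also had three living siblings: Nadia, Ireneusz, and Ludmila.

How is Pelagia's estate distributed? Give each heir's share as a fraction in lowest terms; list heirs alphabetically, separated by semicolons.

Danuta 1

Only one parent, Danuta, survives, so Danuta takes the entire estate. The siblings take nothing because a surviving parent has priority.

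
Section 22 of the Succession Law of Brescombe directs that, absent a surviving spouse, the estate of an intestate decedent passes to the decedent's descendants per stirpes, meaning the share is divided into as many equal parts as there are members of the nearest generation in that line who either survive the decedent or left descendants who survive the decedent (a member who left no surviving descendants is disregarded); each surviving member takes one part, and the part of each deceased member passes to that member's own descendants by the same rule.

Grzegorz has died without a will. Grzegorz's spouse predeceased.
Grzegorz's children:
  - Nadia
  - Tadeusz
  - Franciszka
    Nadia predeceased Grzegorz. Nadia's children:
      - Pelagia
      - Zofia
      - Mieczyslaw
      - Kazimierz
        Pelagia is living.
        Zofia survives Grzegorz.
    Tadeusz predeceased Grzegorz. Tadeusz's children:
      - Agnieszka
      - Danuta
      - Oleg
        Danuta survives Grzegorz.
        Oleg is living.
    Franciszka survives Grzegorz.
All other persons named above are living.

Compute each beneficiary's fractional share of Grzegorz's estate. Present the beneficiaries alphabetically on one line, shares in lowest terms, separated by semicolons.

Agnieszka 1/9; Danuta 1/9; Franciszka 1/3; Kazimierz 1/12; Mieczyslaw 1/12; Oleg 1/9; Pelagia 1/12; Zofia 1/12

There is no surviving spouse, so the entire estate passes to Grzegorz's descendants per stirpes.
The estate is divided into 3 equal shares of 1/3 among Nadia, Tadeusz, Franciszka.
Nadia predeceased; the 1/3 allotted to Nadia's branch passes to Nadia's issue by representation.
The 1/3 is divided into 4 equal shares of 1/12 among Pelagia, Zofia, Mieczyslaw, Kazimierz.
Pelagia is living and takes 1/12.
Zofia is living and takes 1/12.
Mieczyslaw is living and takes 1/12.
Kazimierz is living and takes 1/12.
Tadeusz predeceased; the 1/3 allotted to Tadeusz's branch passes to Tadeusz's issue by representation.
The 1/3 is divided into 3 equal shares of 1/9 among Agnieszka, Danuta, Oleg.
Agnieszka is living and takes 1/9.
Danuta is living and takes 1/9.
Oleg is living and takes 1/9.
Franciszka is living and takes 1/3.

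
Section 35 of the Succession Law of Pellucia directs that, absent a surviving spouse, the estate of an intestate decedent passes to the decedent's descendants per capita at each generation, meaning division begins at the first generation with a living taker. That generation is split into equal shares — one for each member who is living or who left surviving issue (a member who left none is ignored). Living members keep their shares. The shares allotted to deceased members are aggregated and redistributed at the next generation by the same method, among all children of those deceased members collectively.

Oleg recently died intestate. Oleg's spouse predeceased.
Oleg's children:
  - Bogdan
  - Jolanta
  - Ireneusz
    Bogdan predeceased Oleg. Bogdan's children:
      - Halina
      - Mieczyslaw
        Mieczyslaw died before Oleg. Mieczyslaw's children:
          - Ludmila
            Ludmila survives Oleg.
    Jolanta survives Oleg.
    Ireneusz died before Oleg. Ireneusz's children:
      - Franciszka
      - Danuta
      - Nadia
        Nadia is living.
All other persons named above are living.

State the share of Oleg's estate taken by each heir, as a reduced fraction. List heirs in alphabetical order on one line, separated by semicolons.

There is no surviving spouse, so the entire estate passes to Oleg's descendants per capita at each generation.
At generation 1 (Bogdan, Jolanta, Ireneusz) there are 3 shares of (1)/3 = 1/3 each.
Living: Jolanta — each takes 1/3.
Deceased: Bogdan and Ireneusz. Their combined 2/3 is pooled and carried to generation 2.
At generation 2 (Halina, Mieczyslaw, Franciszka, Danuta, Nadia) there are 5 shares of (2/3)/5 = 2/15 each.
Living: Halina, Franciszka, Danuta, and Nadia — each takes 2/15.
Deceased: Mieczyslaw. That 2/15 share is carried to generation 3.
At generation 3 (Ludmila) there are 1 shares of (2/15)/1 = 2/15 each.
Living: Ludmila — each takes 2/15.

Danuta 2/15; Franciszka 2/15; Halina 2/15; Jolanta 1/3; Ludmila 2/15; Nadia 2/15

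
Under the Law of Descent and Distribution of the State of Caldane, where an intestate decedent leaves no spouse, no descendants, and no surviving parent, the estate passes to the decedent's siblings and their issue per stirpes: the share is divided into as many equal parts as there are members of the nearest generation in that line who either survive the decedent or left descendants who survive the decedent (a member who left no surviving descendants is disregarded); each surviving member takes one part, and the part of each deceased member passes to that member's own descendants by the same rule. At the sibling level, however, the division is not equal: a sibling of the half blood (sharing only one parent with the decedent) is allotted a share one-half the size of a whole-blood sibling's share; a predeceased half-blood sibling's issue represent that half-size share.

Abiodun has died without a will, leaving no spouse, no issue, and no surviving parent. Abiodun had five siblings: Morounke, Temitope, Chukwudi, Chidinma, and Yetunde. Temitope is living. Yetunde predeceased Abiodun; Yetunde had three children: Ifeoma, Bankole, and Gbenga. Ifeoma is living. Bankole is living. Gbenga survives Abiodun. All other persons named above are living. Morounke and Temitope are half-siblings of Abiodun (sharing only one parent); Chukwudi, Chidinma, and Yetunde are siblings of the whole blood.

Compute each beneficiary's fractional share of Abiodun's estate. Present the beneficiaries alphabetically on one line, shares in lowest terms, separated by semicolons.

No spouse, descendants, or parent survives, so the estate passes to Abiodun's siblings per stirpes.
Half-blood siblings count for one-half the weight of whole-blood siblings at the initial division.
Dividing 1 in proportion to weights (total weight 4): Morounke (weight 1/2) → 1/8; Temitope (weight 1/2) → 1/8; Chukwudi (weight 1) → 1/4; Chidinma (weight 1) → 1/4; Yetunde (weight 1) → 1/4.
Morounke is living and takes 1/8.
Temitope is living and takes 1/8.
Chukwudi is living and takes 1/4.
Chidinma is living and takes 1/4.
Yetunde predeceased; the 1/4 allotted to Yetunde's branch passes to Yetunde's issue by representation.
The 1/4 is divided into 3 equal shares of 1/12 among Ifeoma, Bankole, Gbenga.
Ifeoma is living and takes 1/12.
Bankole is living and takes 1/12.
Gbenga is living and takes 1/12.

Bankole 1/12; Chidinma 1/4; Chukwudi 1/4; Gbenga 1/12; Ifeoma 1/12; Morounke 1/8; Temitope 1/8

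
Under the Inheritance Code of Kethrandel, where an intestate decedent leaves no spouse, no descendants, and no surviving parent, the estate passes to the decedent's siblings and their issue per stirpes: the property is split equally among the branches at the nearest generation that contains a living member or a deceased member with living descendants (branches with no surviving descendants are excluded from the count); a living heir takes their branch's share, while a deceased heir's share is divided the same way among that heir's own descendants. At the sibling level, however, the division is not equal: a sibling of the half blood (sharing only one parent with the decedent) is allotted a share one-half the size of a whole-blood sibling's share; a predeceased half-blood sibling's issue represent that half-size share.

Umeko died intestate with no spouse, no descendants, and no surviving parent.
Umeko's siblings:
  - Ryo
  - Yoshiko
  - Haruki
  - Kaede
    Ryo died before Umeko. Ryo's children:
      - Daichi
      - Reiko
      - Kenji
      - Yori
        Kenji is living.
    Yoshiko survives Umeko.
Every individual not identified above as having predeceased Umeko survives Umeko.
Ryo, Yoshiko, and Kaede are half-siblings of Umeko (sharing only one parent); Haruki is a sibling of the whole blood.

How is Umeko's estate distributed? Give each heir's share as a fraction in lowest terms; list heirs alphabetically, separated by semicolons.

No spouse, descendants, or parent survives, so the estate passes to Umeko's siblings per stirpes.
Half-blood siblings count for one-half the weight of whole-blood siblings at the initial division.
Dividing 1 in proportion to weights (total weight 5/2): Ryo (weight 1/2) → 1/5; Yoshiko (weight 1/2) → 1/5; Haruki (weight 1) → 2/5; Kaede (weight 1/2) → 1/5.
Ryo predeceased; the 1/5 allotted to Ryo's branch passes to Ryo's issue by representation.
The 1/5 is divided into 4 equal shares of 1/20 among Daichi, Reiko, Kenji, Yori.
Daichi is living and takes 1/20.
Reiko is living and takes 1/20.
Kenji is living and takes 1/20.
Yori is living and takes 1/20.
Yoshiko is living and takes 1/5.
Haruki is living and takes 2/5.
Kaede is living and takes 1/5.

Daichi 1/20; Haruki 2/5; Kaede 1/5; Kenji 1/20; Reiko 1/20; Yori 1/20; Yoshiko 1/5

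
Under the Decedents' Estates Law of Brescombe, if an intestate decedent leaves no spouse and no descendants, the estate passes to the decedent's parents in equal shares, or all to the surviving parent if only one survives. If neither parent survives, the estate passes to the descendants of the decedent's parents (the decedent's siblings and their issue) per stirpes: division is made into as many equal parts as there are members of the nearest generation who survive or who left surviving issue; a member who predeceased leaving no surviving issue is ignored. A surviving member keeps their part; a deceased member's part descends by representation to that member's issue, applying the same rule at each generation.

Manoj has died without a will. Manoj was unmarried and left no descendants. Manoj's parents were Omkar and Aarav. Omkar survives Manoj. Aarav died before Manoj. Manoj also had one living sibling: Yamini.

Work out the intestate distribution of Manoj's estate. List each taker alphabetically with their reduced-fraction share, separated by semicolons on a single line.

Omkar 1

Only one parent, Omkar, survives, so Omkar takes the entire estate. The siblings take nothing because a surviving parent has priority.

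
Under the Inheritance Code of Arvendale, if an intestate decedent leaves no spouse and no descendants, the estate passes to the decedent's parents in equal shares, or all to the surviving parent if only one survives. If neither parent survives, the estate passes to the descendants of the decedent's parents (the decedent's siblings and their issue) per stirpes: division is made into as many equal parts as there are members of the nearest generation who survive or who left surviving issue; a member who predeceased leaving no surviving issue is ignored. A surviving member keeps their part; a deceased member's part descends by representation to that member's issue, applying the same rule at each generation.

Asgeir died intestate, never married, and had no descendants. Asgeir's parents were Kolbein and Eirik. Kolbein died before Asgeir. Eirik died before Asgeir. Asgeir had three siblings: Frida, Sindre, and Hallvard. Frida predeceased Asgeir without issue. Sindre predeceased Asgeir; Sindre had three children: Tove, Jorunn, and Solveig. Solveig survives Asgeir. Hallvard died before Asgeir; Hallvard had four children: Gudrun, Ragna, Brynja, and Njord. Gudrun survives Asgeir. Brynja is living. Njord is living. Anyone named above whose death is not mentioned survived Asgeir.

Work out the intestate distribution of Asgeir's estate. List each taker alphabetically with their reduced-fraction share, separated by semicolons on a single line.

Brynja 1/8; Gudrun 1/8; Jorunn 1/6; Njord 1/8; Ragna 1/8; Solveig 1/6; Tove 1/6

Neither parent survives and there are no descendants, so the estate passes to Asgeir's siblings and their issue per stirpes.
Frida left no surviving issue, so that branch lapses and is disregarded.
The estate is divided into 2 equal shares of 1/2 among Sindre, Hallvard.
Sindre predeceased; the 1/2 allotted to Sindre's branch passes to Sindre's issue by representation.
The 1/2 is divided into 3 equal shares of 1/6 among Tove, Jorunn, Solveig.
Tove is living and takes 1/6.
Jorunn is living and takes 1/6.
Solveig is living and takes 1/6.
Hallvard predeceased; the 1/2 allotted to Hallvard's branch passes to Hallvard's issue by representation.
The 1/2 is divided into 4 equal shares of 1/8 among Gudrun, Ragna, Brynja, Njord.
Gudrun is living and takes 1/8.
Ragna is living and takes 1/8.
Brynja is living and takes 1/8.
Njord is living and takes 1/8.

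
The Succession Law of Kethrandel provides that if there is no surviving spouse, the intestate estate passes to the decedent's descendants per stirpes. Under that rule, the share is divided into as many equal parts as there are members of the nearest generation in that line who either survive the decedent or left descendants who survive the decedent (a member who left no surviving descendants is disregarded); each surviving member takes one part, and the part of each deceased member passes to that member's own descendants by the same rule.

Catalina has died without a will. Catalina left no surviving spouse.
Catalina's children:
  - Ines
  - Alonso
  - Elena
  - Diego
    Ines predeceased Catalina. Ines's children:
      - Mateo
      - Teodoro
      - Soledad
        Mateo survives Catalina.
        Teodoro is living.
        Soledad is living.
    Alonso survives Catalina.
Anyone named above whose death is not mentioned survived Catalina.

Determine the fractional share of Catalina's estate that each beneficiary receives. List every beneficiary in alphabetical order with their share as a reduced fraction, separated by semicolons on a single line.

Alonso 1/4; Diego 1/4; Elena 1/4; Mateo 1/12; Soledad 1/12; Teodoro 1/12

There is no surviving spouse, so the entire estate passes to Catalina's descendants per stirpes.
The estate is divided into 4 equal shares of 1/4 among Ines, Alonso, Elena, Diego.
Ines predeceased; the 1/4 allotted to Ines's branch passes to Ines's issue by representation.
The 1/4 is divided into 3 equal shares of 1/12 among Mateo, Teodoro, Soledad.
Mateo is living and takes 1/12.
Teodoro is living and takes 1/12.
Soledad is living and takes 1/12.
Alonso is living and takes 1/4.
Elena is living and takes 1/4.
Diego is living and takes 1/4.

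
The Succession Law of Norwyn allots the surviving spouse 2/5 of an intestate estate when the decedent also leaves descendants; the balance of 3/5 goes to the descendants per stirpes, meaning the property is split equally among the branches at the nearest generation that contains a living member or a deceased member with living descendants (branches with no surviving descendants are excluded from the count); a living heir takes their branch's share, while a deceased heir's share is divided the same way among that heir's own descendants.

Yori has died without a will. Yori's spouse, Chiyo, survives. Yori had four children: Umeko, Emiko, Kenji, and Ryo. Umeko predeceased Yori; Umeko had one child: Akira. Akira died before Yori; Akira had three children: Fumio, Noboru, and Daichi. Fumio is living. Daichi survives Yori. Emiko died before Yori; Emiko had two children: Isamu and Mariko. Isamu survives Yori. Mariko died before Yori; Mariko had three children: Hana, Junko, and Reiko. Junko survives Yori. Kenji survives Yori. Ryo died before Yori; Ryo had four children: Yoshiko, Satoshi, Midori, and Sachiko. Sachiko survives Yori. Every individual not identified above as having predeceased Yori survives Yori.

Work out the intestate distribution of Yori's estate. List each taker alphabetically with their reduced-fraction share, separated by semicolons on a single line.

Chiyo 2/5; Daichi 1/20; Fumio 1/20; Hana 1/40; Isamu 3/40; Junko 1/40; Kenji 3/20; Midori 3/80; Noboru 1/20; Reiko 1/40; Sachiko 3/80; Satoshi 3/80; Yoshiko 3/80

Chiyo, as surviving spouse, takes 2/5.
The remaining 3/5 passes to Yori's descendants per stirpes.
The 3/5 is divided into 4 equal shares of 3/20 among Umeko, Emiko, Kenji, Ryo.
Umeko predeceased; the 3/20 allotted to Umeko's branch passes to Umeko's issue by representation.
Akira's line is the sole branch at this level, so the full 3/20 passes to Akira's issue by representation.
The 3/20 is divided into 3 equal shares of 1/20 among Fumio, Noboru, Daichi.
Fumio is living and takes 1/20.
Noboru is living and takes 1/20.
Daichi is living and takes 1/20.
Emiko predeceased; the 3/20 allotted to Emiko's branch passes to Emiko's issue by representation.
The 3/20 is divided into 2 equal shares of 3/40 among Isamu, Mariko.
Isamu is living and takes 3/40.
Mariko predeceased; the 3/40 allotted to Mariko's branch passes to Mariko's issue by representation.
The 3/40 is divided into 3 equal shares of 1/40 among Hana, Junko, Reiko.
Hana is living and takes 1/40.
Junko is living and takes 1/40.
Reiko is living and takes 1/40.
Kenji is living and takes 3/20.
Ryo predeceased; the 3/20 allotted to Ryo's branch passes to Ryo's issue by representation.
The 3/20 is divided into 4 equal shares of 3/80 among Yoshiko, Satoshi, Midori, Sachiko.
Yoshiko is living and takes 3/80.
Satoshi is living and takes 3/80.
Midori is living and takes 3/80.
Sachiko is living and takes 3/80.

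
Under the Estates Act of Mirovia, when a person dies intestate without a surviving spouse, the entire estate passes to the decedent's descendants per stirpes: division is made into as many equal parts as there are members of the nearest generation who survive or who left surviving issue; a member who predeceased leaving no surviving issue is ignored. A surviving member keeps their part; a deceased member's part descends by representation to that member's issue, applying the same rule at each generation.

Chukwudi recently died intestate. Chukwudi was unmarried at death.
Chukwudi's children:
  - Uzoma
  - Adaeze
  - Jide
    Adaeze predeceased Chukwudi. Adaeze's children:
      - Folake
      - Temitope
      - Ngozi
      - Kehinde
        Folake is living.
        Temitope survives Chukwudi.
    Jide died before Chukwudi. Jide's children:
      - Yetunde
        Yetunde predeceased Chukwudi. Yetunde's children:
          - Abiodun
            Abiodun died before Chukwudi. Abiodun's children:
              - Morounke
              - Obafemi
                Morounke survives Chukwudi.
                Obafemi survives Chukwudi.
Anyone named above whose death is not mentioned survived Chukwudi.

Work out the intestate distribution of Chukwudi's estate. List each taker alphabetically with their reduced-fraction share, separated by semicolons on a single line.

Folake 1/12; Kehinde 1/12; Morounke 1/6; Ngozi 1/12; Obafemi 1/6; Temitope 1/12; Uzoma 1/3

There is no surviving spouse, so the entire estate passes to Chukwudi's descendants per stirpes.
The estate is divided into 3 equal shares of 1/3 among Uzoma, Adaeze, Jide.
Uzoma is living and takes 1/3.
Adaeze predeceased; the 1/3 allotted to Adaeze's branch passes to Adaeze's issue by representation.
The 1/3 is divided into 4 equal shares of 1/12 among Folake, Temitope, Ngozi, Kehinde.
Folake is living and takes 1/12.
Temitope is living and takes 1/12.
Ngozi is living and takes 1/12.
Kehinde is living and takes 1/12.
Jide predeceased; the 1/3 allotted to Jide's branch passes to Jide's issue by representation.
Yetunde's line is the sole branch at this level, so the full 1/3 passes to Yetunde's issue by representation.
Abiodun's line is the sole branch at this level, so the full 1/3 passes to Abiodun's issue by representation.
The 1/3 is divided into 2 equal shares of 1/6 among Morounke, Obafemi.
Morounke is living and takes 1/6.
Obafemi is living and takes 1/6.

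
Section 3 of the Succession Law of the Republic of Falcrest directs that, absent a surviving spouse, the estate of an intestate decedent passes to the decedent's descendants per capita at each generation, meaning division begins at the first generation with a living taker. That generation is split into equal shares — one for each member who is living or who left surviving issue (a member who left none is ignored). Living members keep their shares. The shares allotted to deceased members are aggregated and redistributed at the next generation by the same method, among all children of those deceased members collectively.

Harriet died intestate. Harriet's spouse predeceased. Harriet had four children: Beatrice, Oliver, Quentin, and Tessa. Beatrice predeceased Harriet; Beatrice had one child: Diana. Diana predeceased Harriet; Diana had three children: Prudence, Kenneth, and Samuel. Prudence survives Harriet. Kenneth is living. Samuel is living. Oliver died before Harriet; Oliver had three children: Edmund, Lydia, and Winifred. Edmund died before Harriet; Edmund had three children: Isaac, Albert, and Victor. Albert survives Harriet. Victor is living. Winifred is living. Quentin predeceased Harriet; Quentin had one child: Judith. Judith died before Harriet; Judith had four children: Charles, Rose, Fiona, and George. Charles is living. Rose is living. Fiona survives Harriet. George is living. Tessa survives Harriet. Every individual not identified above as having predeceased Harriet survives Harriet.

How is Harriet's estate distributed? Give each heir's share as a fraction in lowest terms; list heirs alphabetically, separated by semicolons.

Albert 9/200; Charles 9/200; Fiona 9/200; George 9/200; Isaac 9/200; Kenneth 9/200; Lydia 3/20; Prudence 9/200; Rose 9/200; Samuel 9/200; Tessa 1/4; Victor 9/200; Winifred 3/20

There is no surviving spouse, so the entire estate passes to Harriet's descendants per capita at each generation.
At generation 1 (Beatrice, Oliver, Quentin, Tessa) there are 4 shares of (1)/4 = 1/4 each.
Living: Tessa — each takes 1/4.
Deceased: Beatrice, Oliver, and Quentin. Their combined 3/4 is pooled and carried to generation 2.
At generation 2 (Diana, Edmund, Lydia, Winifred, Judith) there are 5 shares of (3/4)/5 = 3/20 each.
Living: Lydia and Winifred — each takes 3/20.
Deceased: Diana, Edmund, and Judith. Their combined 9/20 is pooled and carried to generation 3.
At generation 3 (Prudence, Kenneth, Samuel, Isaac, Albert, Victor, Charles, Rose, Fiona, George) there are 10 shares of (9/20)/10 = 9/200 each.
Living: Prudence, Kenneth, Samuel, Isaac, Albert, Victor, Charles, Rose, Fiona, and George — each takes 9/200.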